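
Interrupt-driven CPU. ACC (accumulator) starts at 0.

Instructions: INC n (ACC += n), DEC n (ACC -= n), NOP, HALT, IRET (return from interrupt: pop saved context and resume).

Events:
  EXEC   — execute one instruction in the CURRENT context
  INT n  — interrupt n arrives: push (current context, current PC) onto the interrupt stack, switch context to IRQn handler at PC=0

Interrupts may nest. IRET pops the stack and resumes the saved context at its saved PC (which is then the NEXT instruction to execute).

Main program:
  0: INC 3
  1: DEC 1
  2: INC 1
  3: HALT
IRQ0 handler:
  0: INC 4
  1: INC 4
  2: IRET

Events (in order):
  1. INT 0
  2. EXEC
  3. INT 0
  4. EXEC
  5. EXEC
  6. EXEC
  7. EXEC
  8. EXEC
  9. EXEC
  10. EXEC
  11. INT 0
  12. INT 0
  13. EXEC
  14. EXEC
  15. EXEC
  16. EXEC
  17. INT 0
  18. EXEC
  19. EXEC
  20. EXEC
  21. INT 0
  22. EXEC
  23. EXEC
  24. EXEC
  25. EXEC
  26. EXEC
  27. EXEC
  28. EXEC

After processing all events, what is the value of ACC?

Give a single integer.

Answer: 51

Derivation:
Event 1 (INT 0): INT 0 arrives: push (MAIN, PC=0), enter IRQ0 at PC=0 (depth now 1)
Event 2 (EXEC): [IRQ0] PC=0: INC 4 -> ACC=4
Event 3 (INT 0): INT 0 arrives: push (IRQ0, PC=1), enter IRQ0 at PC=0 (depth now 2)
Event 4 (EXEC): [IRQ0] PC=0: INC 4 -> ACC=8
Event 5 (EXEC): [IRQ0] PC=1: INC 4 -> ACC=12
Event 6 (EXEC): [IRQ0] PC=2: IRET -> resume IRQ0 at PC=1 (depth now 1)
Event 7 (EXEC): [IRQ0] PC=1: INC 4 -> ACC=16
Event 8 (EXEC): [IRQ0] PC=2: IRET -> resume MAIN at PC=0 (depth now 0)
Event 9 (EXEC): [MAIN] PC=0: INC 3 -> ACC=19
Event 10 (EXEC): [MAIN] PC=1: DEC 1 -> ACC=18
Event 11 (INT 0): INT 0 arrives: push (MAIN, PC=2), enter IRQ0 at PC=0 (depth now 1)
Event 12 (INT 0): INT 0 arrives: push (IRQ0, PC=0), enter IRQ0 at PC=0 (depth now 2)
Event 13 (EXEC): [IRQ0] PC=0: INC 4 -> ACC=22
Event 14 (EXEC): [IRQ0] PC=1: INC 4 -> ACC=26
Event 15 (EXEC): [IRQ0] PC=2: IRET -> resume IRQ0 at PC=0 (depth now 1)
Event 16 (EXEC): [IRQ0] PC=0: INC 4 -> ACC=30
Event 17 (INT 0): INT 0 arrives: push (IRQ0, PC=1), enter IRQ0 at PC=0 (depth now 2)
Event 18 (EXEC): [IRQ0] PC=0: INC 4 -> ACC=34
Event 19 (EXEC): [IRQ0] PC=1: INC 4 -> ACC=38
Event 20 (EXEC): [IRQ0] PC=2: IRET -> resume IRQ0 at PC=1 (depth now 1)
Event 21 (INT 0): INT 0 arrives: push (IRQ0, PC=1), enter IRQ0 at PC=0 (depth now 2)
Event 22 (EXEC): [IRQ0] PC=0: INC 4 -> ACC=42
Event 23 (EXEC): [IRQ0] PC=1: INC 4 -> ACC=46
Event 24 (EXEC): [IRQ0] PC=2: IRET -> resume IRQ0 at PC=1 (depth now 1)
Event 25 (EXEC): [IRQ0] PC=1: INC 4 -> ACC=50
Event 26 (EXEC): [IRQ0] PC=2: IRET -> resume MAIN at PC=2 (depth now 0)
Event 27 (EXEC): [MAIN] PC=2: INC 1 -> ACC=51
Event 28 (EXEC): [MAIN] PC=3: HALT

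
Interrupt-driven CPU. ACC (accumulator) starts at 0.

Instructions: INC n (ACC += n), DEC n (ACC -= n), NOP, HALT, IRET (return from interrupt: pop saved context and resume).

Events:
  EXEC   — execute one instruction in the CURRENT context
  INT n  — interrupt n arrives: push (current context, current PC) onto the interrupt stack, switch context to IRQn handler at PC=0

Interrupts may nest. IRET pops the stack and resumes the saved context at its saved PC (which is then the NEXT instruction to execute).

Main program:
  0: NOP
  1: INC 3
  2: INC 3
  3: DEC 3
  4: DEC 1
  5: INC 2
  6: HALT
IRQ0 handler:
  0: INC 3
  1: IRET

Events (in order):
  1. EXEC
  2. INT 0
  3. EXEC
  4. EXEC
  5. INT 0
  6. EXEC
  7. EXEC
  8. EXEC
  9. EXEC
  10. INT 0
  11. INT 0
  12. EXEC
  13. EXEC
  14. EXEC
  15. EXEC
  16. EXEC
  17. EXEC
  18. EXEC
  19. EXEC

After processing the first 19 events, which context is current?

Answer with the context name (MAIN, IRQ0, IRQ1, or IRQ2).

Answer: MAIN

Derivation:
Event 1 (EXEC): [MAIN] PC=0: NOP
Event 2 (INT 0): INT 0 arrives: push (MAIN, PC=1), enter IRQ0 at PC=0 (depth now 1)
Event 3 (EXEC): [IRQ0] PC=0: INC 3 -> ACC=3
Event 4 (EXEC): [IRQ0] PC=1: IRET -> resume MAIN at PC=1 (depth now 0)
Event 5 (INT 0): INT 0 arrives: push (MAIN, PC=1), enter IRQ0 at PC=0 (depth now 1)
Event 6 (EXEC): [IRQ0] PC=0: INC 3 -> ACC=6
Event 7 (EXEC): [IRQ0] PC=1: IRET -> resume MAIN at PC=1 (depth now 0)
Event 8 (EXEC): [MAIN] PC=1: INC 3 -> ACC=9
Event 9 (EXEC): [MAIN] PC=2: INC 3 -> ACC=12
Event 10 (INT 0): INT 0 arrives: push (MAIN, PC=3), enter IRQ0 at PC=0 (depth now 1)
Event 11 (INT 0): INT 0 arrives: push (IRQ0, PC=0), enter IRQ0 at PC=0 (depth now 2)
Event 12 (EXEC): [IRQ0] PC=0: INC 3 -> ACC=15
Event 13 (EXEC): [IRQ0] PC=1: IRET -> resume IRQ0 at PC=0 (depth now 1)
Event 14 (EXEC): [IRQ0] PC=0: INC 3 -> ACC=18
Event 15 (EXEC): [IRQ0] PC=1: IRET -> resume MAIN at PC=3 (depth now 0)
Event 16 (EXEC): [MAIN] PC=3: DEC 3 -> ACC=15
Event 17 (EXEC): [MAIN] PC=4: DEC 1 -> ACC=14
Event 18 (EXEC): [MAIN] PC=5: INC 2 -> ACC=16
Event 19 (EXEC): [MAIN] PC=6: HALT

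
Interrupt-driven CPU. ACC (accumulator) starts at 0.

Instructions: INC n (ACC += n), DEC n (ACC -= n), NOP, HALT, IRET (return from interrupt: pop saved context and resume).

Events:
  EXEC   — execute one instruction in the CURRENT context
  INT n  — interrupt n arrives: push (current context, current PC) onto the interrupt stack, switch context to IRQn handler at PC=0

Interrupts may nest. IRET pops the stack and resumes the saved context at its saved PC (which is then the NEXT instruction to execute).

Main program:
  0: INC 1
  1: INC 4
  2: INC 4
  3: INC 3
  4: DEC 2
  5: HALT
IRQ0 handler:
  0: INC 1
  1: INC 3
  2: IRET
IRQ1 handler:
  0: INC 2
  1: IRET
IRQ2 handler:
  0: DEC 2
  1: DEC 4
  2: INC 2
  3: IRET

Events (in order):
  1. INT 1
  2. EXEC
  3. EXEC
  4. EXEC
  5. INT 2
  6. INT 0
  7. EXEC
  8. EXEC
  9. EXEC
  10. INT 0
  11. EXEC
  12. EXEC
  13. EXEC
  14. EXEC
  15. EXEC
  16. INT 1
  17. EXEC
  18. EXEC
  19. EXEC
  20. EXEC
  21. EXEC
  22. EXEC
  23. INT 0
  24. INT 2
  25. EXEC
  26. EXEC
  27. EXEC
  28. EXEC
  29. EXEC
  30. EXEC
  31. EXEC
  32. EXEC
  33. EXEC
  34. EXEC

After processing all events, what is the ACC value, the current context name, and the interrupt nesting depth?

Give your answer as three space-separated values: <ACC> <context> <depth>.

Answer: 18 MAIN 0

Derivation:
Event 1 (INT 1): INT 1 arrives: push (MAIN, PC=0), enter IRQ1 at PC=0 (depth now 1)
Event 2 (EXEC): [IRQ1] PC=0: INC 2 -> ACC=2
Event 3 (EXEC): [IRQ1] PC=1: IRET -> resume MAIN at PC=0 (depth now 0)
Event 4 (EXEC): [MAIN] PC=0: INC 1 -> ACC=3
Event 5 (INT 2): INT 2 arrives: push (MAIN, PC=1), enter IRQ2 at PC=0 (depth now 1)
Event 6 (INT 0): INT 0 arrives: push (IRQ2, PC=0), enter IRQ0 at PC=0 (depth now 2)
Event 7 (EXEC): [IRQ0] PC=0: INC 1 -> ACC=4
Event 8 (EXEC): [IRQ0] PC=1: INC 3 -> ACC=7
Event 9 (EXEC): [IRQ0] PC=2: IRET -> resume IRQ2 at PC=0 (depth now 1)
Event 10 (INT 0): INT 0 arrives: push (IRQ2, PC=0), enter IRQ0 at PC=0 (depth now 2)
Event 11 (EXEC): [IRQ0] PC=0: INC 1 -> ACC=8
Event 12 (EXEC): [IRQ0] PC=1: INC 3 -> ACC=11
Event 13 (EXEC): [IRQ0] PC=2: IRET -> resume IRQ2 at PC=0 (depth now 1)
Event 14 (EXEC): [IRQ2] PC=0: DEC 2 -> ACC=9
Event 15 (EXEC): [IRQ2] PC=1: DEC 4 -> ACC=5
Event 16 (INT 1): INT 1 arrives: push (IRQ2, PC=2), enter IRQ1 at PC=0 (depth now 2)
Event 17 (EXEC): [IRQ1] PC=0: INC 2 -> ACC=7
Event 18 (EXEC): [IRQ1] PC=1: IRET -> resume IRQ2 at PC=2 (depth now 1)
Event 19 (EXEC): [IRQ2] PC=2: INC 2 -> ACC=9
Event 20 (EXEC): [IRQ2] PC=3: IRET -> resume MAIN at PC=1 (depth now 0)
Event 21 (EXEC): [MAIN] PC=1: INC 4 -> ACC=13
Event 22 (EXEC): [MAIN] PC=2: INC 4 -> ACC=17
Event 23 (INT 0): INT 0 arrives: push (MAIN, PC=3), enter IRQ0 at PC=0 (depth now 1)
Event 24 (INT 2): INT 2 arrives: push (IRQ0, PC=0), enter IRQ2 at PC=0 (depth now 2)
Event 25 (EXEC): [IRQ2] PC=0: DEC 2 -> ACC=15
Event 26 (EXEC): [IRQ2] PC=1: DEC 4 -> ACC=11
Event 27 (EXEC): [IRQ2] PC=2: INC 2 -> ACC=13
Event 28 (EXEC): [IRQ2] PC=3: IRET -> resume IRQ0 at PC=0 (depth now 1)
Event 29 (EXEC): [IRQ0] PC=0: INC 1 -> ACC=14
Event 30 (EXEC): [IRQ0] PC=1: INC 3 -> ACC=17
Event 31 (EXEC): [IRQ0] PC=2: IRET -> resume MAIN at PC=3 (depth now 0)
Event 32 (EXEC): [MAIN] PC=3: INC 3 -> ACC=20
Event 33 (EXEC): [MAIN] PC=4: DEC 2 -> ACC=18
Event 34 (EXEC): [MAIN] PC=5: HALT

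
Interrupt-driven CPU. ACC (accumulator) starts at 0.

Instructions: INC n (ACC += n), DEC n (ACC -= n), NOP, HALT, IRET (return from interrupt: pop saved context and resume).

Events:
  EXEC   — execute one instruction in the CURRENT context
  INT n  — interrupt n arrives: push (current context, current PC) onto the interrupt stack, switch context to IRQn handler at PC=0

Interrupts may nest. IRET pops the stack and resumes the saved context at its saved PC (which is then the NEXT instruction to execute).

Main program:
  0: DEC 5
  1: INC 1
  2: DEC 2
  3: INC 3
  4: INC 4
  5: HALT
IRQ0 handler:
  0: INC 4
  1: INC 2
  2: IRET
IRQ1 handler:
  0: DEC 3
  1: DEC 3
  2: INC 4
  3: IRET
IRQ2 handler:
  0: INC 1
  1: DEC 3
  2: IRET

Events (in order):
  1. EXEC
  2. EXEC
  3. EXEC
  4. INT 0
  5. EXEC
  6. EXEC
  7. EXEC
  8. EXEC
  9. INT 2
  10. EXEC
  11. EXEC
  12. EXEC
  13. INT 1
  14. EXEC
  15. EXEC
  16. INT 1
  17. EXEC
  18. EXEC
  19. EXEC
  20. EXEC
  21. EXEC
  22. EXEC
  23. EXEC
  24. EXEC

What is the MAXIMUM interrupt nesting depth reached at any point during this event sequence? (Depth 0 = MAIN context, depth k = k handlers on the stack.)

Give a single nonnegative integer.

Event 1 (EXEC): [MAIN] PC=0: DEC 5 -> ACC=-5 [depth=0]
Event 2 (EXEC): [MAIN] PC=1: INC 1 -> ACC=-4 [depth=0]
Event 3 (EXEC): [MAIN] PC=2: DEC 2 -> ACC=-6 [depth=0]
Event 4 (INT 0): INT 0 arrives: push (MAIN, PC=3), enter IRQ0 at PC=0 (depth now 1) [depth=1]
Event 5 (EXEC): [IRQ0] PC=0: INC 4 -> ACC=-2 [depth=1]
Event 6 (EXEC): [IRQ0] PC=1: INC 2 -> ACC=0 [depth=1]
Event 7 (EXEC): [IRQ0] PC=2: IRET -> resume MAIN at PC=3 (depth now 0) [depth=0]
Event 8 (EXEC): [MAIN] PC=3: INC 3 -> ACC=3 [depth=0]
Event 9 (INT 2): INT 2 arrives: push (MAIN, PC=4), enter IRQ2 at PC=0 (depth now 1) [depth=1]
Event 10 (EXEC): [IRQ2] PC=0: INC 1 -> ACC=4 [depth=1]
Event 11 (EXEC): [IRQ2] PC=1: DEC 3 -> ACC=1 [depth=1]
Event 12 (EXEC): [IRQ2] PC=2: IRET -> resume MAIN at PC=4 (depth now 0) [depth=0]
Event 13 (INT 1): INT 1 arrives: push (MAIN, PC=4), enter IRQ1 at PC=0 (depth now 1) [depth=1]
Event 14 (EXEC): [IRQ1] PC=0: DEC 3 -> ACC=-2 [depth=1]
Event 15 (EXEC): [IRQ1] PC=1: DEC 3 -> ACC=-5 [depth=1]
Event 16 (INT 1): INT 1 arrives: push (IRQ1, PC=2), enter IRQ1 at PC=0 (depth now 2) [depth=2]
Event 17 (EXEC): [IRQ1] PC=0: DEC 3 -> ACC=-8 [depth=2]
Event 18 (EXEC): [IRQ1] PC=1: DEC 3 -> ACC=-11 [depth=2]
Event 19 (EXEC): [IRQ1] PC=2: INC 4 -> ACC=-7 [depth=2]
Event 20 (EXEC): [IRQ1] PC=3: IRET -> resume IRQ1 at PC=2 (depth now 1) [depth=1]
Event 21 (EXEC): [IRQ1] PC=2: INC 4 -> ACC=-3 [depth=1]
Event 22 (EXEC): [IRQ1] PC=3: IRET -> resume MAIN at PC=4 (depth now 0) [depth=0]
Event 23 (EXEC): [MAIN] PC=4: INC 4 -> ACC=1 [depth=0]
Event 24 (EXEC): [MAIN] PC=5: HALT [depth=0]
Max depth observed: 2

Answer: 2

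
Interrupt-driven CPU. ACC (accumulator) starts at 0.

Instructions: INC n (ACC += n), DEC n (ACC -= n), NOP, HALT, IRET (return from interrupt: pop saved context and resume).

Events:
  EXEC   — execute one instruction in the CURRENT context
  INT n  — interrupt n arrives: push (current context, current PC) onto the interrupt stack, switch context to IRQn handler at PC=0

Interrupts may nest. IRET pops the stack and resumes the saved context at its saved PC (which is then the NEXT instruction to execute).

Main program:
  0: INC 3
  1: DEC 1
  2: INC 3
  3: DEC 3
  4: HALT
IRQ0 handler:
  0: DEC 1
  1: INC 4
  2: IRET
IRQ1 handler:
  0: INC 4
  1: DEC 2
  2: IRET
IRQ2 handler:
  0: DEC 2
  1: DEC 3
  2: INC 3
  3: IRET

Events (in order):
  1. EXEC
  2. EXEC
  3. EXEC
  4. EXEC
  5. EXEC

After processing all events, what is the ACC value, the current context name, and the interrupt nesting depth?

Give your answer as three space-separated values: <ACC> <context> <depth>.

Event 1 (EXEC): [MAIN] PC=0: INC 3 -> ACC=3
Event 2 (EXEC): [MAIN] PC=1: DEC 1 -> ACC=2
Event 3 (EXEC): [MAIN] PC=2: INC 3 -> ACC=5
Event 4 (EXEC): [MAIN] PC=3: DEC 3 -> ACC=2
Event 5 (EXEC): [MAIN] PC=4: HALT

Answer: 2 MAIN 0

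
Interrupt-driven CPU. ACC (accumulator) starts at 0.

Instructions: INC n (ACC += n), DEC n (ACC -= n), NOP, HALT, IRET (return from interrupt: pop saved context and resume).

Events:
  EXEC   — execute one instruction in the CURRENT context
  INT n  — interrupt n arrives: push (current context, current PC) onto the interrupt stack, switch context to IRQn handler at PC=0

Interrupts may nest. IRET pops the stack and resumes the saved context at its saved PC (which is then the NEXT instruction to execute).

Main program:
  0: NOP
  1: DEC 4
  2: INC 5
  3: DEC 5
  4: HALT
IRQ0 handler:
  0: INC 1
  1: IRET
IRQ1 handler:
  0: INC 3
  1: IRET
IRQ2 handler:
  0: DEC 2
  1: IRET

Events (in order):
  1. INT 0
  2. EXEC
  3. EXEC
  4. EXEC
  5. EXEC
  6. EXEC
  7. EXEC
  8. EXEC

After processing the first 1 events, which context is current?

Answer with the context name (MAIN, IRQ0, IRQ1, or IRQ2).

Event 1 (INT 0): INT 0 arrives: push (MAIN, PC=0), enter IRQ0 at PC=0 (depth now 1)

Answer: IRQ0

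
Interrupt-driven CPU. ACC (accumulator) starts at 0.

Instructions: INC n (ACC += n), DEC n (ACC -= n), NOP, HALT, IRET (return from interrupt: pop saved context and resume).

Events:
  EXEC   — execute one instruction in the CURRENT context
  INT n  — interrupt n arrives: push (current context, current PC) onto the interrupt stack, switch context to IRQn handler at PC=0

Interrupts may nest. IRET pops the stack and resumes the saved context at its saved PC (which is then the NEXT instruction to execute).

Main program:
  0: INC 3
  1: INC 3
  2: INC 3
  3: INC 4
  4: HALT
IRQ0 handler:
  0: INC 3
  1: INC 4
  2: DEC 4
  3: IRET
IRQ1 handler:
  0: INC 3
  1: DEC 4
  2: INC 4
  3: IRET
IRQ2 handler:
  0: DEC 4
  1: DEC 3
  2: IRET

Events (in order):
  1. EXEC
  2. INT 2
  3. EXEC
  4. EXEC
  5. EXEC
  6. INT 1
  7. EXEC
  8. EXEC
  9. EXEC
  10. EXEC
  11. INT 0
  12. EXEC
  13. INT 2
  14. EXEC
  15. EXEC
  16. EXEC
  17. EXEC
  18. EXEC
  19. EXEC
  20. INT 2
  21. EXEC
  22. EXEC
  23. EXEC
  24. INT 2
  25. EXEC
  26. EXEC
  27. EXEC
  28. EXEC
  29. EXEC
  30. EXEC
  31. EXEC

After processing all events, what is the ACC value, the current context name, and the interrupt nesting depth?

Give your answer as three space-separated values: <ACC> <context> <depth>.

Answer: -9 MAIN 0

Derivation:
Event 1 (EXEC): [MAIN] PC=0: INC 3 -> ACC=3
Event 2 (INT 2): INT 2 arrives: push (MAIN, PC=1), enter IRQ2 at PC=0 (depth now 1)
Event 3 (EXEC): [IRQ2] PC=0: DEC 4 -> ACC=-1
Event 4 (EXEC): [IRQ2] PC=1: DEC 3 -> ACC=-4
Event 5 (EXEC): [IRQ2] PC=2: IRET -> resume MAIN at PC=1 (depth now 0)
Event 6 (INT 1): INT 1 arrives: push (MAIN, PC=1), enter IRQ1 at PC=0 (depth now 1)
Event 7 (EXEC): [IRQ1] PC=0: INC 3 -> ACC=-1
Event 8 (EXEC): [IRQ1] PC=1: DEC 4 -> ACC=-5
Event 9 (EXEC): [IRQ1] PC=2: INC 4 -> ACC=-1
Event 10 (EXEC): [IRQ1] PC=3: IRET -> resume MAIN at PC=1 (depth now 0)
Event 11 (INT 0): INT 0 arrives: push (MAIN, PC=1), enter IRQ0 at PC=0 (depth now 1)
Event 12 (EXEC): [IRQ0] PC=0: INC 3 -> ACC=2
Event 13 (INT 2): INT 2 arrives: push (IRQ0, PC=1), enter IRQ2 at PC=0 (depth now 2)
Event 14 (EXEC): [IRQ2] PC=0: DEC 4 -> ACC=-2
Event 15 (EXEC): [IRQ2] PC=1: DEC 3 -> ACC=-5
Event 16 (EXEC): [IRQ2] PC=2: IRET -> resume IRQ0 at PC=1 (depth now 1)
Event 17 (EXEC): [IRQ0] PC=1: INC 4 -> ACC=-1
Event 18 (EXEC): [IRQ0] PC=2: DEC 4 -> ACC=-5
Event 19 (EXEC): [IRQ0] PC=3: IRET -> resume MAIN at PC=1 (depth now 0)
Event 20 (INT 2): INT 2 arrives: push (MAIN, PC=1), enter IRQ2 at PC=0 (depth now 1)
Event 21 (EXEC): [IRQ2] PC=0: DEC 4 -> ACC=-9
Event 22 (EXEC): [IRQ2] PC=1: DEC 3 -> ACC=-12
Event 23 (EXEC): [IRQ2] PC=2: IRET -> resume MAIN at PC=1 (depth now 0)
Event 24 (INT 2): INT 2 arrives: push (MAIN, PC=1), enter IRQ2 at PC=0 (depth now 1)
Event 25 (EXEC): [IRQ2] PC=0: DEC 4 -> ACC=-16
Event 26 (EXEC): [IRQ2] PC=1: DEC 3 -> ACC=-19
Event 27 (EXEC): [IRQ2] PC=2: IRET -> resume MAIN at PC=1 (depth now 0)
Event 28 (EXEC): [MAIN] PC=1: INC 3 -> ACC=-16
Event 29 (EXEC): [MAIN] PC=2: INC 3 -> ACC=-13
Event 30 (EXEC): [MAIN] PC=3: INC 4 -> ACC=-9
Event 31 (EXEC): [MAIN] PC=4: HALT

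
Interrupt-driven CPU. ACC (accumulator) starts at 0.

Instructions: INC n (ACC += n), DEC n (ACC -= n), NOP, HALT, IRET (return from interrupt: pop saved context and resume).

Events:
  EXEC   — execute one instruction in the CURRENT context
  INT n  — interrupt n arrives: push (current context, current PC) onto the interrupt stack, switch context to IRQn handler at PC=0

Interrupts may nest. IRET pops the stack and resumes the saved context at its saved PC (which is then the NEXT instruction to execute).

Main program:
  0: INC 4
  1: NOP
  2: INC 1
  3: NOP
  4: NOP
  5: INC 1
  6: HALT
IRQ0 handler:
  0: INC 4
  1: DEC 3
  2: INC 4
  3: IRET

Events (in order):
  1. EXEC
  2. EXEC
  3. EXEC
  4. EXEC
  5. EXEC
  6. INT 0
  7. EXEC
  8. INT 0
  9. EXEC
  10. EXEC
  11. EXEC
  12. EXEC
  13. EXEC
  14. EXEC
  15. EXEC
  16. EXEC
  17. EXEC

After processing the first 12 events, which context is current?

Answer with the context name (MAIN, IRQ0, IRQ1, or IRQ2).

Answer: IRQ0

Derivation:
Event 1 (EXEC): [MAIN] PC=0: INC 4 -> ACC=4
Event 2 (EXEC): [MAIN] PC=1: NOP
Event 3 (EXEC): [MAIN] PC=2: INC 1 -> ACC=5
Event 4 (EXEC): [MAIN] PC=3: NOP
Event 5 (EXEC): [MAIN] PC=4: NOP
Event 6 (INT 0): INT 0 arrives: push (MAIN, PC=5), enter IRQ0 at PC=0 (depth now 1)
Event 7 (EXEC): [IRQ0] PC=0: INC 4 -> ACC=9
Event 8 (INT 0): INT 0 arrives: push (IRQ0, PC=1), enter IRQ0 at PC=0 (depth now 2)
Event 9 (EXEC): [IRQ0] PC=0: INC 4 -> ACC=13
Event 10 (EXEC): [IRQ0] PC=1: DEC 3 -> ACC=10
Event 11 (EXEC): [IRQ0] PC=2: INC 4 -> ACC=14
Event 12 (EXEC): [IRQ0] PC=3: IRET -> resume IRQ0 at PC=1 (depth now 1)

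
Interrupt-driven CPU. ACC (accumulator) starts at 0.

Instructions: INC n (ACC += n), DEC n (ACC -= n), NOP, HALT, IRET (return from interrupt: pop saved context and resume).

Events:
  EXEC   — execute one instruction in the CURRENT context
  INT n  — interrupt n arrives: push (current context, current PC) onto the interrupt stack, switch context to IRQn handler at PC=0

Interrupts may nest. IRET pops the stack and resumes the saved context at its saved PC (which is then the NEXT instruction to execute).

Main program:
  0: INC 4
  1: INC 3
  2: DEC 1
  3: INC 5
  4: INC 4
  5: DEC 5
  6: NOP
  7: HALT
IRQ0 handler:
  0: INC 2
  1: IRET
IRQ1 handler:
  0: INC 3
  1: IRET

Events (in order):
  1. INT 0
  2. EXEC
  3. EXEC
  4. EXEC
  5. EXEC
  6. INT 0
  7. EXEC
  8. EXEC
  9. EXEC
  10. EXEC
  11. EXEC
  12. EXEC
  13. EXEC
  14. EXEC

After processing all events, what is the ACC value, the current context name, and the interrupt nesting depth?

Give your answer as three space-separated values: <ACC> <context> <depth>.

Answer: 14 MAIN 0

Derivation:
Event 1 (INT 0): INT 0 arrives: push (MAIN, PC=0), enter IRQ0 at PC=0 (depth now 1)
Event 2 (EXEC): [IRQ0] PC=0: INC 2 -> ACC=2
Event 3 (EXEC): [IRQ0] PC=1: IRET -> resume MAIN at PC=0 (depth now 0)
Event 4 (EXEC): [MAIN] PC=0: INC 4 -> ACC=6
Event 5 (EXEC): [MAIN] PC=1: INC 3 -> ACC=9
Event 6 (INT 0): INT 0 arrives: push (MAIN, PC=2), enter IRQ0 at PC=0 (depth now 1)
Event 7 (EXEC): [IRQ0] PC=0: INC 2 -> ACC=11
Event 8 (EXEC): [IRQ0] PC=1: IRET -> resume MAIN at PC=2 (depth now 0)
Event 9 (EXEC): [MAIN] PC=2: DEC 1 -> ACC=10
Event 10 (EXEC): [MAIN] PC=3: INC 5 -> ACC=15
Event 11 (EXEC): [MAIN] PC=4: INC 4 -> ACC=19
Event 12 (EXEC): [MAIN] PC=5: DEC 5 -> ACC=14
Event 13 (EXEC): [MAIN] PC=6: NOP
Event 14 (EXEC): [MAIN] PC=7: HALT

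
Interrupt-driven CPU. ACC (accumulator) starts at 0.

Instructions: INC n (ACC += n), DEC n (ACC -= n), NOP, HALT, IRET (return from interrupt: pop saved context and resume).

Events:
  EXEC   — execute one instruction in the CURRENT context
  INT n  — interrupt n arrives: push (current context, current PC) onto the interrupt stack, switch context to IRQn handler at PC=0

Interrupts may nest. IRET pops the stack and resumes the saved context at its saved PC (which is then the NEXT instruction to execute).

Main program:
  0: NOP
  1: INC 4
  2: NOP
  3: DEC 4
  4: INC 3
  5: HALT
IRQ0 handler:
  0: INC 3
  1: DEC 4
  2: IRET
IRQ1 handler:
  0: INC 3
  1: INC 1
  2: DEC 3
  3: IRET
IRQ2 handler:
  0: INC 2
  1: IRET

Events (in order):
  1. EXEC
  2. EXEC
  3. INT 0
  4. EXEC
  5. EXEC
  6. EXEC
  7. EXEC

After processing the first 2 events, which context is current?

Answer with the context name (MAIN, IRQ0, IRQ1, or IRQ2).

Answer: MAIN

Derivation:
Event 1 (EXEC): [MAIN] PC=0: NOP
Event 2 (EXEC): [MAIN] PC=1: INC 4 -> ACC=4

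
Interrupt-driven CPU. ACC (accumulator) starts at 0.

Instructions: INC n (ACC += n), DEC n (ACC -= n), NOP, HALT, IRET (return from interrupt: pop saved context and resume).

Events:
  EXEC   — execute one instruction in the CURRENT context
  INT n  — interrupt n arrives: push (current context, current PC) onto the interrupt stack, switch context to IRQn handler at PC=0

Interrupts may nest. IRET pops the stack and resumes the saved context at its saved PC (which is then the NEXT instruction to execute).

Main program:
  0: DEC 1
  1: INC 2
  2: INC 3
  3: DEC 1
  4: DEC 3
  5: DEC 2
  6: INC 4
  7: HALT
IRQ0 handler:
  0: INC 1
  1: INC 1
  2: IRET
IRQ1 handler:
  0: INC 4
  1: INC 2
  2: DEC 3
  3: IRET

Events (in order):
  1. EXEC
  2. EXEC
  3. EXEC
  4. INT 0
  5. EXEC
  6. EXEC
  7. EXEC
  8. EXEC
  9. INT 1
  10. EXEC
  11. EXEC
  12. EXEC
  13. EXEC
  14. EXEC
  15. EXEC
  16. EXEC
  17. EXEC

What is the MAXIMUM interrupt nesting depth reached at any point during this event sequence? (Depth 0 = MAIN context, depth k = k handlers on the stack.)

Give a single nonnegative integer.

Event 1 (EXEC): [MAIN] PC=0: DEC 1 -> ACC=-1 [depth=0]
Event 2 (EXEC): [MAIN] PC=1: INC 2 -> ACC=1 [depth=0]
Event 3 (EXEC): [MAIN] PC=2: INC 3 -> ACC=4 [depth=0]
Event 4 (INT 0): INT 0 arrives: push (MAIN, PC=3), enter IRQ0 at PC=0 (depth now 1) [depth=1]
Event 5 (EXEC): [IRQ0] PC=0: INC 1 -> ACC=5 [depth=1]
Event 6 (EXEC): [IRQ0] PC=1: INC 1 -> ACC=6 [depth=1]
Event 7 (EXEC): [IRQ0] PC=2: IRET -> resume MAIN at PC=3 (depth now 0) [depth=0]
Event 8 (EXEC): [MAIN] PC=3: DEC 1 -> ACC=5 [depth=0]
Event 9 (INT 1): INT 1 arrives: push (MAIN, PC=4), enter IRQ1 at PC=0 (depth now 1) [depth=1]
Event 10 (EXEC): [IRQ1] PC=0: INC 4 -> ACC=9 [depth=1]
Event 11 (EXEC): [IRQ1] PC=1: INC 2 -> ACC=11 [depth=1]
Event 12 (EXEC): [IRQ1] PC=2: DEC 3 -> ACC=8 [depth=1]
Event 13 (EXEC): [IRQ1] PC=3: IRET -> resume MAIN at PC=4 (depth now 0) [depth=0]
Event 14 (EXEC): [MAIN] PC=4: DEC 3 -> ACC=5 [depth=0]
Event 15 (EXEC): [MAIN] PC=5: DEC 2 -> ACC=3 [depth=0]
Event 16 (EXEC): [MAIN] PC=6: INC 4 -> ACC=7 [depth=0]
Event 17 (EXEC): [MAIN] PC=7: HALT [depth=0]
Max depth observed: 1

Answer: 1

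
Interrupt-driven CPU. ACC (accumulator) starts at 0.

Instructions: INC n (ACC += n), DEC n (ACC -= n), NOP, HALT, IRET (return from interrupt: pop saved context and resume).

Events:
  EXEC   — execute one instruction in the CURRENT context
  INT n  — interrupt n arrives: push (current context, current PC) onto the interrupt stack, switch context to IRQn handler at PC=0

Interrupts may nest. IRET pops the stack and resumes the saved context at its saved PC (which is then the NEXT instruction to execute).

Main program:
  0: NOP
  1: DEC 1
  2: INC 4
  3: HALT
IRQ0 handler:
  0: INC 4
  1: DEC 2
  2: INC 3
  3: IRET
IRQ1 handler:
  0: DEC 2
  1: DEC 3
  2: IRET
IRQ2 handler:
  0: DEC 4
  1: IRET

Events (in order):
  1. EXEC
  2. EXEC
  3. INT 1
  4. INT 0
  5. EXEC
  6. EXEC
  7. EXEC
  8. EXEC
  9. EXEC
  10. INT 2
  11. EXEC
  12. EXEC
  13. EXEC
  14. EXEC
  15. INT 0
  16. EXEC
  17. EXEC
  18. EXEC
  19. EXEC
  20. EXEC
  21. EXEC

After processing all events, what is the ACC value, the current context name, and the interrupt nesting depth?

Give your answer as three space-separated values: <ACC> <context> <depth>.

Event 1 (EXEC): [MAIN] PC=0: NOP
Event 2 (EXEC): [MAIN] PC=1: DEC 1 -> ACC=-1
Event 3 (INT 1): INT 1 arrives: push (MAIN, PC=2), enter IRQ1 at PC=0 (depth now 1)
Event 4 (INT 0): INT 0 arrives: push (IRQ1, PC=0), enter IRQ0 at PC=0 (depth now 2)
Event 5 (EXEC): [IRQ0] PC=0: INC 4 -> ACC=3
Event 6 (EXEC): [IRQ0] PC=1: DEC 2 -> ACC=1
Event 7 (EXEC): [IRQ0] PC=2: INC 3 -> ACC=4
Event 8 (EXEC): [IRQ0] PC=3: IRET -> resume IRQ1 at PC=0 (depth now 1)
Event 9 (EXEC): [IRQ1] PC=0: DEC 2 -> ACC=2
Event 10 (INT 2): INT 2 arrives: push (IRQ1, PC=1), enter IRQ2 at PC=0 (depth now 2)
Event 11 (EXEC): [IRQ2] PC=0: DEC 4 -> ACC=-2
Event 12 (EXEC): [IRQ2] PC=1: IRET -> resume IRQ1 at PC=1 (depth now 1)
Event 13 (EXEC): [IRQ1] PC=1: DEC 3 -> ACC=-5
Event 14 (EXEC): [IRQ1] PC=2: IRET -> resume MAIN at PC=2 (depth now 0)
Event 15 (INT 0): INT 0 arrives: push (MAIN, PC=2), enter IRQ0 at PC=0 (depth now 1)
Event 16 (EXEC): [IRQ0] PC=0: INC 4 -> ACC=-1
Event 17 (EXEC): [IRQ0] PC=1: DEC 2 -> ACC=-3
Event 18 (EXEC): [IRQ0] PC=2: INC 3 -> ACC=0
Event 19 (EXEC): [IRQ0] PC=3: IRET -> resume MAIN at PC=2 (depth now 0)
Event 20 (EXEC): [MAIN] PC=2: INC 4 -> ACC=4
Event 21 (EXEC): [MAIN] PC=3: HALT

Answer: 4 MAIN 0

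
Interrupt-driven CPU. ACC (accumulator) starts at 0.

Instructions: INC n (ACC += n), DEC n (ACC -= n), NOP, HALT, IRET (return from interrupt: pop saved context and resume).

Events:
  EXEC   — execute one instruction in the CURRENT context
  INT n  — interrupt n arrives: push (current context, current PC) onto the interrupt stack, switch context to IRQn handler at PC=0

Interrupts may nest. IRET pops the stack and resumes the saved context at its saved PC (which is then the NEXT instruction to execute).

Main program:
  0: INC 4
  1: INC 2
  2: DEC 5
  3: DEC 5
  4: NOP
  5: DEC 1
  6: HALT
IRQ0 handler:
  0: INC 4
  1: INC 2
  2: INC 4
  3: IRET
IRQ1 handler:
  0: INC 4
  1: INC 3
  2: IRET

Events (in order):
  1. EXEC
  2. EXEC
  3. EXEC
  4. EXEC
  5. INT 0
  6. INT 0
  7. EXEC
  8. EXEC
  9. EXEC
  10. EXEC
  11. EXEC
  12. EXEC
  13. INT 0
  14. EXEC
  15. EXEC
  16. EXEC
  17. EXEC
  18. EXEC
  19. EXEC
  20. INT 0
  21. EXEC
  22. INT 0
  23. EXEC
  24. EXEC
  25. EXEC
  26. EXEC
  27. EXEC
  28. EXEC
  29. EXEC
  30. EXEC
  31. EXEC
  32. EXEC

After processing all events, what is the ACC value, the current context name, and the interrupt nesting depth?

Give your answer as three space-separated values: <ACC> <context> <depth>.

Answer: 45 MAIN 0

Derivation:
Event 1 (EXEC): [MAIN] PC=0: INC 4 -> ACC=4
Event 2 (EXEC): [MAIN] PC=1: INC 2 -> ACC=6
Event 3 (EXEC): [MAIN] PC=2: DEC 5 -> ACC=1
Event 4 (EXEC): [MAIN] PC=3: DEC 5 -> ACC=-4
Event 5 (INT 0): INT 0 arrives: push (MAIN, PC=4), enter IRQ0 at PC=0 (depth now 1)
Event 6 (INT 0): INT 0 arrives: push (IRQ0, PC=0), enter IRQ0 at PC=0 (depth now 2)
Event 7 (EXEC): [IRQ0] PC=0: INC 4 -> ACC=0
Event 8 (EXEC): [IRQ0] PC=1: INC 2 -> ACC=2
Event 9 (EXEC): [IRQ0] PC=2: INC 4 -> ACC=6
Event 10 (EXEC): [IRQ0] PC=3: IRET -> resume IRQ0 at PC=0 (depth now 1)
Event 11 (EXEC): [IRQ0] PC=0: INC 4 -> ACC=10
Event 12 (EXEC): [IRQ0] PC=1: INC 2 -> ACC=12
Event 13 (INT 0): INT 0 arrives: push (IRQ0, PC=2), enter IRQ0 at PC=0 (depth now 2)
Event 14 (EXEC): [IRQ0] PC=0: INC 4 -> ACC=16
Event 15 (EXEC): [IRQ0] PC=1: INC 2 -> ACC=18
Event 16 (EXEC): [IRQ0] PC=2: INC 4 -> ACC=22
Event 17 (EXEC): [IRQ0] PC=3: IRET -> resume IRQ0 at PC=2 (depth now 1)
Event 18 (EXEC): [IRQ0] PC=2: INC 4 -> ACC=26
Event 19 (EXEC): [IRQ0] PC=3: IRET -> resume MAIN at PC=4 (depth now 0)
Event 20 (INT 0): INT 0 arrives: push (MAIN, PC=4), enter IRQ0 at PC=0 (depth now 1)
Event 21 (EXEC): [IRQ0] PC=0: INC 4 -> ACC=30
Event 22 (INT 0): INT 0 arrives: push (IRQ0, PC=1), enter IRQ0 at PC=0 (depth now 2)
Event 23 (EXEC): [IRQ0] PC=0: INC 4 -> ACC=34
Event 24 (EXEC): [IRQ0] PC=1: INC 2 -> ACC=36
Event 25 (EXEC): [IRQ0] PC=2: INC 4 -> ACC=40
Event 26 (EXEC): [IRQ0] PC=3: IRET -> resume IRQ0 at PC=1 (depth now 1)
Event 27 (EXEC): [IRQ0] PC=1: INC 2 -> ACC=42
Event 28 (EXEC): [IRQ0] PC=2: INC 4 -> ACC=46
Event 29 (EXEC): [IRQ0] PC=3: IRET -> resume MAIN at PC=4 (depth now 0)
Event 30 (EXEC): [MAIN] PC=4: NOP
Event 31 (EXEC): [MAIN] PC=5: DEC 1 -> ACC=45
Event 32 (EXEC): [MAIN] PC=6: HALT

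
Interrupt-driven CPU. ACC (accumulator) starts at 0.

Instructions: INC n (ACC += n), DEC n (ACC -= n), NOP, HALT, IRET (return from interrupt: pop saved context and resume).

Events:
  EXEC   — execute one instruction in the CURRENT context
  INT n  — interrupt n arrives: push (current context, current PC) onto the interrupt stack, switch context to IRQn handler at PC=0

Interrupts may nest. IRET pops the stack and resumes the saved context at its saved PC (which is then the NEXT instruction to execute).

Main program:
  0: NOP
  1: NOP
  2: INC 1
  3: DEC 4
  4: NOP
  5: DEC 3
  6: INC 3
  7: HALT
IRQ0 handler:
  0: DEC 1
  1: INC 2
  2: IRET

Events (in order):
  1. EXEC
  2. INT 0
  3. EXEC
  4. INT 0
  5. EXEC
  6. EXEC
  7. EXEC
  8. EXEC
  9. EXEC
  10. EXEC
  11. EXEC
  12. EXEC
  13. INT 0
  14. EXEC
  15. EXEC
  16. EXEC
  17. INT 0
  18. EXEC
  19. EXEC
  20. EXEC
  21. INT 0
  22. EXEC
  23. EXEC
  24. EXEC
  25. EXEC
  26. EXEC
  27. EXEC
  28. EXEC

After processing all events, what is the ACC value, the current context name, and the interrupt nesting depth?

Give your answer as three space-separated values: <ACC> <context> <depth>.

Event 1 (EXEC): [MAIN] PC=0: NOP
Event 2 (INT 0): INT 0 arrives: push (MAIN, PC=1), enter IRQ0 at PC=0 (depth now 1)
Event 3 (EXEC): [IRQ0] PC=0: DEC 1 -> ACC=-1
Event 4 (INT 0): INT 0 arrives: push (IRQ0, PC=1), enter IRQ0 at PC=0 (depth now 2)
Event 5 (EXEC): [IRQ0] PC=0: DEC 1 -> ACC=-2
Event 6 (EXEC): [IRQ0] PC=1: INC 2 -> ACC=0
Event 7 (EXEC): [IRQ0] PC=2: IRET -> resume IRQ0 at PC=1 (depth now 1)
Event 8 (EXEC): [IRQ0] PC=1: INC 2 -> ACC=2
Event 9 (EXEC): [IRQ0] PC=2: IRET -> resume MAIN at PC=1 (depth now 0)
Event 10 (EXEC): [MAIN] PC=1: NOP
Event 11 (EXEC): [MAIN] PC=2: INC 1 -> ACC=3
Event 12 (EXEC): [MAIN] PC=3: DEC 4 -> ACC=-1
Event 13 (INT 0): INT 0 arrives: push (MAIN, PC=4), enter IRQ0 at PC=0 (depth now 1)
Event 14 (EXEC): [IRQ0] PC=0: DEC 1 -> ACC=-2
Event 15 (EXEC): [IRQ0] PC=1: INC 2 -> ACC=0
Event 16 (EXEC): [IRQ0] PC=2: IRET -> resume MAIN at PC=4 (depth now 0)
Event 17 (INT 0): INT 0 arrives: push (MAIN, PC=4), enter IRQ0 at PC=0 (depth now 1)
Event 18 (EXEC): [IRQ0] PC=0: DEC 1 -> ACC=-1
Event 19 (EXEC): [IRQ0] PC=1: INC 2 -> ACC=1
Event 20 (EXEC): [IRQ0] PC=2: IRET -> resume MAIN at PC=4 (depth now 0)
Event 21 (INT 0): INT 0 arrives: push (MAIN, PC=4), enter IRQ0 at PC=0 (depth now 1)
Event 22 (EXEC): [IRQ0] PC=0: DEC 1 -> ACC=0
Event 23 (EXEC): [IRQ0] PC=1: INC 2 -> ACC=2
Event 24 (EXEC): [IRQ0] PC=2: IRET -> resume MAIN at PC=4 (depth now 0)
Event 25 (EXEC): [MAIN] PC=4: NOP
Event 26 (EXEC): [MAIN] PC=5: DEC 3 -> ACC=-1
Event 27 (EXEC): [MAIN] PC=6: INC 3 -> ACC=2
Event 28 (EXEC): [MAIN] PC=7: HALT

Answer: 2 MAIN 0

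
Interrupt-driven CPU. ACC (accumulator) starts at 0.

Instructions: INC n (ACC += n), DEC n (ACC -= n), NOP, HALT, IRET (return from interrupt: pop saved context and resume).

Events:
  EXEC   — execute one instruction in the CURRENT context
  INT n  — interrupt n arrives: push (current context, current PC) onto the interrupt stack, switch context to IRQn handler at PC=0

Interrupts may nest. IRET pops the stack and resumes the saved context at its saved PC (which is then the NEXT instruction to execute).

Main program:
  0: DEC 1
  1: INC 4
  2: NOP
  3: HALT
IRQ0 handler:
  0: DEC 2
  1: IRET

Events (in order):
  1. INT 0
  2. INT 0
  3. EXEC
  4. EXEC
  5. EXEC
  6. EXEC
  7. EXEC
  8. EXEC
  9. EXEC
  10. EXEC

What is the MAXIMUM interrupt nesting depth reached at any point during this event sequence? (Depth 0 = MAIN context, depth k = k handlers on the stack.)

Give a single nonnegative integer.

Answer: 2

Derivation:
Event 1 (INT 0): INT 0 arrives: push (MAIN, PC=0), enter IRQ0 at PC=0 (depth now 1) [depth=1]
Event 2 (INT 0): INT 0 arrives: push (IRQ0, PC=0), enter IRQ0 at PC=0 (depth now 2) [depth=2]
Event 3 (EXEC): [IRQ0] PC=0: DEC 2 -> ACC=-2 [depth=2]
Event 4 (EXEC): [IRQ0] PC=1: IRET -> resume IRQ0 at PC=0 (depth now 1) [depth=1]
Event 5 (EXEC): [IRQ0] PC=0: DEC 2 -> ACC=-4 [depth=1]
Event 6 (EXEC): [IRQ0] PC=1: IRET -> resume MAIN at PC=0 (depth now 0) [depth=0]
Event 7 (EXEC): [MAIN] PC=0: DEC 1 -> ACC=-5 [depth=0]
Event 8 (EXEC): [MAIN] PC=1: INC 4 -> ACC=-1 [depth=0]
Event 9 (EXEC): [MAIN] PC=2: NOP [depth=0]
Event 10 (EXEC): [MAIN] PC=3: HALT [depth=0]
Max depth observed: 2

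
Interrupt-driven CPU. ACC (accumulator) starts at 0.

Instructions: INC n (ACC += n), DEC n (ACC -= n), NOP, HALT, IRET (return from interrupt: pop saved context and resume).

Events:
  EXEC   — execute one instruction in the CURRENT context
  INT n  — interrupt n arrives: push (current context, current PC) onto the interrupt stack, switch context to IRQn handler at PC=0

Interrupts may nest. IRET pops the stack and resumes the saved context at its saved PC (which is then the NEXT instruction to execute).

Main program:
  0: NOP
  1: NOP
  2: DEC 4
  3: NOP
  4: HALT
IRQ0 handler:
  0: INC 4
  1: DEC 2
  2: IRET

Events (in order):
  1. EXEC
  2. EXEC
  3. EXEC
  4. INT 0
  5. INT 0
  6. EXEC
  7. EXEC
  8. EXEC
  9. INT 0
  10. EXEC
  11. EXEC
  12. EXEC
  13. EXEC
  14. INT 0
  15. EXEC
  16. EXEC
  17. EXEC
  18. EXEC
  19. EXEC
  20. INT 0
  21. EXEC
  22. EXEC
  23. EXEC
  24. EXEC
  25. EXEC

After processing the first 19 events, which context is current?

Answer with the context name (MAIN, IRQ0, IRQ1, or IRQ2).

Event 1 (EXEC): [MAIN] PC=0: NOP
Event 2 (EXEC): [MAIN] PC=1: NOP
Event 3 (EXEC): [MAIN] PC=2: DEC 4 -> ACC=-4
Event 4 (INT 0): INT 0 arrives: push (MAIN, PC=3), enter IRQ0 at PC=0 (depth now 1)
Event 5 (INT 0): INT 0 arrives: push (IRQ0, PC=0), enter IRQ0 at PC=0 (depth now 2)
Event 6 (EXEC): [IRQ0] PC=0: INC 4 -> ACC=0
Event 7 (EXEC): [IRQ0] PC=1: DEC 2 -> ACC=-2
Event 8 (EXEC): [IRQ0] PC=2: IRET -> resume IRQ0 at PC=0 (depth now 1)
Event 9 (INT 0): INT 0 arrives: push (IRQ0, PC=0), enter IRQ0 at PC=0 (depth now 2)
Event 10 (EXEC): [IRQ0] PC=0: INC 4 -> ACC=2
Event 11 (EXEC): [IRQ0] PC=1: DEC 2 -> ACC=0
Event 12 (EXEC): [IRQ0] PC=2: IRET -> resume IRQ0 at PC=0 (depth now 1)
Event 13 (EXEC): [IRQ0] PC=0: INC 4 -> ACC=4
Event 14 (INT 0): INT 0 arrives: push (IRQ0, PC=1), enter IRQ0 at PC=0 (depth now 2)
Event 15 (EXEC): [IRQ0] PC=0: INC 4 -> ACC=8
Event 16 (EXEC): [IRQ0] PC=1: DEC 2 -> ACC=6
Event 17 (EXEC): [IRQ0] PC=2: IRET -> resume IRQ0 at PC=1 (depth now 1)
Event 18 (EXEC): [IRQ0] PC=1: DEC 2 -> ACC=4
Event 19 (EXEC): [IRQ0] PC=2: IRET -> resume MAIN at PC=3 (depth now 0)

Answer: MAIN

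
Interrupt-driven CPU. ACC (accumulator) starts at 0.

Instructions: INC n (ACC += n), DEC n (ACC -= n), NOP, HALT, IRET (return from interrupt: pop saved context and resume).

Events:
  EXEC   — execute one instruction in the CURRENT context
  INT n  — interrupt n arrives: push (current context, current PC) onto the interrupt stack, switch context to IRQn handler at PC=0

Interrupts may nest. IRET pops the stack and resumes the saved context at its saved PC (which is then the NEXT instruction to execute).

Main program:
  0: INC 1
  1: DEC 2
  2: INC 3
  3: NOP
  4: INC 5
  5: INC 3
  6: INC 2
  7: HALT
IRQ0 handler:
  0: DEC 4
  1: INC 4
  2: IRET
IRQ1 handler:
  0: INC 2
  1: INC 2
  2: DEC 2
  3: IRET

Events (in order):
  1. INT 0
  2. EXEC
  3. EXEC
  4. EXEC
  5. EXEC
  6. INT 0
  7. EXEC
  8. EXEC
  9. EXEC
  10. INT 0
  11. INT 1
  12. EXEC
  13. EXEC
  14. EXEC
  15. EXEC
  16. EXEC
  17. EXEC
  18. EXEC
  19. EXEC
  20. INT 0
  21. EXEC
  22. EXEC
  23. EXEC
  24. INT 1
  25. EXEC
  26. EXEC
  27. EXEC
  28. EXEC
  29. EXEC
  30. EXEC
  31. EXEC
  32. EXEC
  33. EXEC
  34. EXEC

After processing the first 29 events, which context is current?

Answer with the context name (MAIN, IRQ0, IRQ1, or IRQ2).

Event 1 (INT 0): INT 0 arrives: push (MAIN, PC=0), enter IRQ0 at PC=0 (depth now 1)
Event 2 (EXEC): [IRQ0] PC=0: DEC 4 -> ACC=-4
Event 3 (EXEC): [IRQ0] PC=1: INC 4 -> ACC=0
Event 4 (EXEC): [IRQ0] PC=2: IRET -> resume MAIN at PC=0 (depth now 0)
Event 5 (EXEC): [MAIN] PC=0: INC 1 -> ACC=1
Event 6 (INT 0): INT 0 arrives: push (MAIN, PC=1), enter IRQ0 at PC=0 (depth now 1)
Event 7 (EXEC): [IRQ0] PC=0: DEC 4 -> ACC=-3
Event 8 (EXEC): [IRQ0] PC=1: INC 4 -> ACC=1
Event 9 (EXEC): [IRQ0] PC=2: IRET -> resume MAIN at PC=1 (depth now 0)
Event 10 (INT 0): INT 0 arrives: push (MAIN, PC=1), enter IRQ0 at PC=0 (depth now 1)
Event 11 (INT 1): INT 1 arrives: push (IRQ0, PC=0), enter IRQ1 at PC=0 (depth now 2)
Event 12 (EXEC): [IRQ1] PC=0: INC 2 -> ACC=3
Event 13 (EXEC): [IRQ1] PC=1: INC 2 -> ACC=5
Event 14 (EXEC): [IRQ1] PC=2: DEC 2 -> ACC=3
Event 15 (EXEC): [IRQ1] PC=3: IRET -> resume IRQ0 at PC=0 (depth now 1)
Event 16 (EXEC): [IRQ0] PC=0: DEC 4 -> ACC=-1
Event 17 (EXEC): [IRQ0] PC=1: INC 4 -> ACC=3
Event 18 (EXEC): [IRQ0] PC=2: IRET -> resume MAIN at PC=1 (depth now 0)
Event 19 (EXEC): [MAIN] PC=1: DEC 2 -> ACC=1
Event 20 (INT 0): INT 0 arrives: push (MAIN, PC=2), enter IRQ0 at PC=0 (depth now 1)
Event 21 (EXEC): [IRQ0] PC=0: DEC 4 -> ACC=-3
Event 22 (EXEC): [IRQ0] PC=1: INC 4 -> ACC=1
Event 23 (EXEC): [IRQ0] PC=2: IRET -> resume MAIN at PC=2 (depth now 0)
Event 24 (INT 1): INT 1 arrives: push (MAIN, PC=2), enter IRQ1 at PC=0 (depth now 1)
Event 25 (EXEC): [IRQ1] PC=0: INC 2 -> ACC=3
Event 26 (EXEC): [IRQ1] PC=1: INC 2 -> ACC=5
Event 27 (EXEC): [IRQ1] PC=2: DEC 2 -> ACC=3
Event 28 (EXEC): [IRQ1] PC=3: IRET -> resume MAIN at PC=2 (depth now 0)
Event 29 (EXEC): [MAIN] PC=2: INC 3 -> ACC=6

Answer: MAIN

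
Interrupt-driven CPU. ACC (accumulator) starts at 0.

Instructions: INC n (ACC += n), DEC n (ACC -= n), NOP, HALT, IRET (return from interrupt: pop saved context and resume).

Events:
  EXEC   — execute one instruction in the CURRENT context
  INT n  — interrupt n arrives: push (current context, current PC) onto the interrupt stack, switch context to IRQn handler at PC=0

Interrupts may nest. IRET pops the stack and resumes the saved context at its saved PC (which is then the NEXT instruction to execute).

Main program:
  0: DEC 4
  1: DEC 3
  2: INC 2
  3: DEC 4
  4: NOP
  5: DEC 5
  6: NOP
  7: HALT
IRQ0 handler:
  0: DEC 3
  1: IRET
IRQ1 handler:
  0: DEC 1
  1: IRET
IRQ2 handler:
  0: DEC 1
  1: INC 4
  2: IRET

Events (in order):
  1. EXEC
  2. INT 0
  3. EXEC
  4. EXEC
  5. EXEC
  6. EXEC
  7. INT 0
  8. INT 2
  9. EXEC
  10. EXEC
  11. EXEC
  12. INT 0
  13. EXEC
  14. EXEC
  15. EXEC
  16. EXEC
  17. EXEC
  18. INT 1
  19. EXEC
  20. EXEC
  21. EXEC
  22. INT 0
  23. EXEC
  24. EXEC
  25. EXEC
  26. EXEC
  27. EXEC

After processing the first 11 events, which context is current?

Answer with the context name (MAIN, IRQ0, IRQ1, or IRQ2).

Event 1 (EXEC): [MAIN] PC=0: DEC 4 -> ACC=-4
Event 2 (INT 0): INT 0 arrives: push (MAIN, PC=1), enter IRQ0 at PC=0 (depth now 1)
Event 3 (EXEC): [IRQ0] PC=0: DEC 3 -> ACC=-7
Event 4 (EXEC): [IRQ0] PC=1: IRET -> resume MAIN at PC=1 (depth now 0)
Event 5 (EXEC): [MAIN] PC=1: DEC 3 -> ACC=-10
Event 6 (EXEC): [MAIN] PC=2: INC 2 -> ACC=-8
Event 7 (INT 0): INT 0 arrives: push (MAIN, PC=3), enter IRQ0 at PC=0 (depth now 1)
Event 8 (INT 2): INT 2 arrives: push (IRQ0, PC=0), enter IRQ2 at PC=0 (depth now 2)
Event 9 (EXEC): [IRQ2] PC=0: DEC 1 -> ACC=-9
Event 10 (EXEC): [IRQ2] PC=1: INC 4 -> ACC=-5
Event 11 (EXEC): [IRQ2] PC=2: IRET -> resume IRQ0 at PC=0 (depth now 1)

Answer: IRQ0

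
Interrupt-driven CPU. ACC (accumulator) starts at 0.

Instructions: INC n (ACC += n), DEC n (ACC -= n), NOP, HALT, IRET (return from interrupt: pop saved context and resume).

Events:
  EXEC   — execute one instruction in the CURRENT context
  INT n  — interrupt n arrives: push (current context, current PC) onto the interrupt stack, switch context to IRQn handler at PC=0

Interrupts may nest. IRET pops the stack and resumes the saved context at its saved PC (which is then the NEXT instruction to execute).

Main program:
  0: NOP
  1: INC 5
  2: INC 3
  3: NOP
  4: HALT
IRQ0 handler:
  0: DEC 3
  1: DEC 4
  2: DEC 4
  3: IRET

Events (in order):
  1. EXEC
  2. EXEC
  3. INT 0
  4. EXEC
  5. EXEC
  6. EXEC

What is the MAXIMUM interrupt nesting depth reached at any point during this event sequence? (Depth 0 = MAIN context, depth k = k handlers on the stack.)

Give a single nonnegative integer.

Answer: 1

Derivation:
Event 1 (EXEC): [MAIN] PC=0: NOP [depth=0]
Event 2 (EXEC): [MAIN] PC=1: INC 5 -> ACC=5 [depth=0]
Event 3 (INT 0): INT 0 arrives: push (MAIN, PC=2), enter IRQ0 at PC=0 (depth now 1) [depth=1]
Event 4 (EXEC): [IRQ0] PC=0: DEC 3 -> ACC=2 [depth=1]
Event 5 (EXEC): [IRQ0] PC=1: DEC 4 -> ACC=-2 [depth=1]
Event 6 (EXEC): [IRQ0] PC=2: DEC 4 -> ACC=-6 [depth=1]
Max depth observed: 1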